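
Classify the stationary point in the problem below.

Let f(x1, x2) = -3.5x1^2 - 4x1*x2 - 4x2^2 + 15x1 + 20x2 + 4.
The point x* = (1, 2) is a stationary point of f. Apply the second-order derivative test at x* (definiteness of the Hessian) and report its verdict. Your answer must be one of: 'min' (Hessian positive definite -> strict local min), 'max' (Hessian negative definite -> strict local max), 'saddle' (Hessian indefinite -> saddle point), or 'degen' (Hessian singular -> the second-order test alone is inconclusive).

Compute the Hessian H = grad^2 f:
  H = [[-7, -4], [-4, -8]]
Verify stationarity: grad f(x*) = H x* + g = (0, 0).
Eigenvalues of H: -11.5311, -3.4689.
Both eigenvalues < 0, so H is negative definite -> x* is a strict local max.

max


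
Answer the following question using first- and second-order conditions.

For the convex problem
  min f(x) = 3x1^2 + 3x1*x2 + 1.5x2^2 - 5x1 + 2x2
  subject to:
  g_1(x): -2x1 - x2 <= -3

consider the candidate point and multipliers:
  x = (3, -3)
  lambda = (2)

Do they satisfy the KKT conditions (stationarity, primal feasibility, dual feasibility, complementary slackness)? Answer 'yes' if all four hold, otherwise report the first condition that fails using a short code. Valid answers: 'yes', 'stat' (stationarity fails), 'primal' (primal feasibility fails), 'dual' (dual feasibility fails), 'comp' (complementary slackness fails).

Gradient of f: grad f(x) = Q x + c = (4, 2)
Constraint values g_i(x) = a_i^T x - b_i:
  g_1((3, -3)) = 0
Stationarity residual: grad f(x) + sum_i lambda_i a_i = (0, 0)
  -> stationarity OK
Primal feasibility (all g_i <= 0): OK
Dual feasibility (all lambda_i >= 0): OK
Complementary slackness (lambda_i * g_i(x) = 0 for all i): OK

Verdict: yes, KKT holds.

yes


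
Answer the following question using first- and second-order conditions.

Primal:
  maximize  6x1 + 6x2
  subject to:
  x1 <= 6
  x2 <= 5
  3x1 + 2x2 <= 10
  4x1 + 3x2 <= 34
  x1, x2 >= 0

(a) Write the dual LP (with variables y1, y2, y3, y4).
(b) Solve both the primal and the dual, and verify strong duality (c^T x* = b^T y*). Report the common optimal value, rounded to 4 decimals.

The standard primal-dual pair for 'max c^T x s.t. A x <= b, x >= 0' is:
  Dual:  min b^T y  s.t.  A^T y >= c,  y >= 0.

So the dual LP is:
  minimize  6y1 + 5y2 + 10y3 + 34y4
  subject to:
    y1 + 3y3 + 4y4 >= 6
    y2 + 2y3 + 3y4 >= 6
    y1, y2, y3, y4 >= 0

Solving the primal: x* = (0, 5).
  primal value c^T x* = 30.
Solving the dual: y* = (0, 2, 2, 0).
  dual value b^T y* = 30.
Strong duality: c^T x* = b^T y*. Confirmed.

30


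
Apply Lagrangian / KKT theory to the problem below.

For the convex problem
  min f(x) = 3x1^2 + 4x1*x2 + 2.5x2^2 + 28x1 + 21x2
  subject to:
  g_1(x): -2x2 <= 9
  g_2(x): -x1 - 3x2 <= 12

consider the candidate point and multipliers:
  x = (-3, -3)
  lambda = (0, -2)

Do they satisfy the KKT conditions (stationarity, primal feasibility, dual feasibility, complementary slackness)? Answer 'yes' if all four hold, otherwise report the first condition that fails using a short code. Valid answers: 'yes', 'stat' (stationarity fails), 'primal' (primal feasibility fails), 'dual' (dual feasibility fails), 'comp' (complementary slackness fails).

Gradient of f: grad f(x) = Q x + c = (-2, -6)
Constraint values g_i(x) = a_i^T x - b_i:
  g_1((-3, -3)) = -3
  g_2((-3, -3)) = 0
Stationarity residual: grad f(x) + sum_i lambda_i a_i = (0, 0)
  -> stationarity OK
Primal feasibility (all g_i <= 0): OK
Dual feasibility (all lambda_i >= 0): FAILS
Complementary slackness (lambda_i * g_i(x) = 0 for all i): OK

Verdict: the first failing condition is dual_feasibility -> dual.

dual


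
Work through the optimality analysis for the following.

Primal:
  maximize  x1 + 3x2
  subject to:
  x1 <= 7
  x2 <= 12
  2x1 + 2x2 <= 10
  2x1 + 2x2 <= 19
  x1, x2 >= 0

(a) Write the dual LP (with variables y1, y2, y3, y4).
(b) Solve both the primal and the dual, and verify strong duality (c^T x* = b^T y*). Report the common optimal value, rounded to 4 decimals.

The standard primal-dual pair for 'max c^T x s.t. A x <= b, x >= 0' is:
  Dual:  min b^T y  s.t.  A^T y >= c,  y >= 0.

So the dual LP is:
  minimize  7y1 + 12y2 + 10y3 + 19y4
  subject to:
    y1 + 2y3 + 2y4 >= 1
    y2 + 2y3 + 2y4 >= 3
    y1, y2, y3, y4 >= 0

Solving the primal: x* = (0, 5).
  primal value c^T x* = 15.
Solving the dual: y* = (0, 0, 1.5, 0).
  dual value b^T y* = 15.
Strong duality: c^T x* = b^T y*. Confirmed.

15


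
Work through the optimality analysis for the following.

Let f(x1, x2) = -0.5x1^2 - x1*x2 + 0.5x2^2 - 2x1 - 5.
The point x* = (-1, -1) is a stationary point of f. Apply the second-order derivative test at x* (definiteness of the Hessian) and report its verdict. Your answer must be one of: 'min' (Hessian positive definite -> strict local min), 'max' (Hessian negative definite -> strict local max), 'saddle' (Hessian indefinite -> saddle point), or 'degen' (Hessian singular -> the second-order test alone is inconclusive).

Compute the Hessian H = grad^2 f:
  H = [[-1, -1], [-1, 1]]
Verify stationarity: grad f(x*) = H x* + g = (0, 0).
Eigenvalues of H: -1.4142, 1.4142.
Eigenvalues have mixed signs, so H is indefinite -> x* is a saddle point.

saddle


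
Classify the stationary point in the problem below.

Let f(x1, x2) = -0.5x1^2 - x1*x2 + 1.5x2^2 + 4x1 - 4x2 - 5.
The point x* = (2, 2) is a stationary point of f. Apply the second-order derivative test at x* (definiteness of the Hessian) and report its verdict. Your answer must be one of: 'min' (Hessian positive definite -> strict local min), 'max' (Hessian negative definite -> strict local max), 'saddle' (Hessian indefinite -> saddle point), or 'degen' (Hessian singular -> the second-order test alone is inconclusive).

Compute the Hessian H = grad^2 f:
  H = [[-1, -1], [-1, 3]]
Verify stationarity: grad f(x*) = H x* + g = (0, 0).
Eigenvalues of H: -1.2361, 3.2361.
Eigenvalues have mixed signs, so H is indefinite -> x* is a saddle point.

saddle


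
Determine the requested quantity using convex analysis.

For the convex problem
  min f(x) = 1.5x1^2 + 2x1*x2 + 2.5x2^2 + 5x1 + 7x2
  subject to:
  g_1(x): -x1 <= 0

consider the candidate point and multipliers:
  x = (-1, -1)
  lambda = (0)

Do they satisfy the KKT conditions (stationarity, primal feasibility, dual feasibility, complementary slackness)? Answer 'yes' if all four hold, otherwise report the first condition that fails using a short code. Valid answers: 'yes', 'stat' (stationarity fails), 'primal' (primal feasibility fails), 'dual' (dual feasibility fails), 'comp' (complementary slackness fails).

Gradient of f: grad f(x) = Q x + c = (0, 0)
Constraint values g_i(x) = a_i^T x - b_i:
  g_1((-1, -1)) = 1
Stationarity residual: grad f(x) + sum_i lambda_i a_i = (0, 0)
  -> stationarity OK
Primal feasibility (all g_i <= 0): FAILS
Dual feasibility (all lambda_i >= 0): OK
Complementary slackness (lambda_i * g_i(x) = 0 for all i): OK

Verdict: the first failing condition is primal_feasibility -> primal.

primal


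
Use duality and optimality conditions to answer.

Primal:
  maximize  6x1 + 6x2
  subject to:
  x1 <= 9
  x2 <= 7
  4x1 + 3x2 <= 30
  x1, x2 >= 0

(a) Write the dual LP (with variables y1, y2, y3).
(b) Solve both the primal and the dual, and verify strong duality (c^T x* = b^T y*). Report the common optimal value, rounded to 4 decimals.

The standard primal-dual pair for 'max c^T x s.t. A x <= b, x >= 0' is:
  Dual:  min b^T y  s.t.  A^T y >= c,  y >= 0.

So the dual LP is:
  minimize  9y1 + 7y2 + 30y3
  subject to:
    y1 + 4y3 >= 6
    y2 + 3y3 >= 6
    y1, y2, y3 >= 0

Solving the primal: x* = (2.25, 7).
  primal value c^T x* = 55.5.
Solving the dual: y* = (0, 1.5, 1.5).
  dual value b^T y* = 55.5.
Strong duality: c^T x* = b^T y*. Confirmed.

55.5


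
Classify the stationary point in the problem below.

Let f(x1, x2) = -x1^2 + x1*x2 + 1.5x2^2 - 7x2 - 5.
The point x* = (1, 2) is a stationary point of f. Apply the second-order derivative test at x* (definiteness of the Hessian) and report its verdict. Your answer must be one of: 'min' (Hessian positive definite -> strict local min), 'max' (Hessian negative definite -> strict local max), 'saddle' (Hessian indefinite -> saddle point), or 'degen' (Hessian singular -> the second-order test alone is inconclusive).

Compute the Hessian H = grad^2 f:
  H = [[-2, 1], [1, 3]]
Verify stationarity: grad f(x*) = H x* + g = (0, 0).
Eigenvalues of H: -2.1926, 3.1926.
Eigenvalues have mixed signs, so H is indefinite -> x* is a saddle point.

saddle


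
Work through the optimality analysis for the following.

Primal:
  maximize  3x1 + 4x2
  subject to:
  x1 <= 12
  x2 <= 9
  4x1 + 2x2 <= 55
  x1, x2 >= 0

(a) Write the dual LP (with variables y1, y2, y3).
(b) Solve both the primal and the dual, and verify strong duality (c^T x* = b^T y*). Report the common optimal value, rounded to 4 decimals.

The standard primal-dual pair for 'max c^T x s.t. A x <= b, x >= 0' is:
  Dual:  min b^T y  s.t.  A^T y >= c,  y >= 0.

So the dual LP is:
  minimize  12y1 + 9y2 + 55y3
  subject to:
    y1 + 4y3 >= 3
    y2 + 2y3 >= 4
    y1, y2, y3 >= 0

Solving the primal: x* = (9.25, 9).
  primal value c^T x* = 63.75.
Solving the dual: y* = (0, 2.5, 0.75).
  dual value b^T y* = 63.75.
Strong duality: c^T x* = b^T y*. Confirmed.

63.75


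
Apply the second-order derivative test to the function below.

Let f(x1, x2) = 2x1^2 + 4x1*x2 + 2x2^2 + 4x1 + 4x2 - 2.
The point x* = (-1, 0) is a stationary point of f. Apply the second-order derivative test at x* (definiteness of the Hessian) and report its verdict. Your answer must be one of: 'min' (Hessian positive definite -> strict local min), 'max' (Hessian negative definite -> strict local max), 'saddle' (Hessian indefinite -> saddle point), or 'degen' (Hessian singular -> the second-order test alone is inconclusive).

Compute the Hessian H = grad^2 f:
  H = [[4, 4], [4, 4]]
Verify stationarity: grad f(x*) = H x* + g = (0, 0).
Eigenvalues of H: 0, 8.
H has a zero eigenvalue (singular; positive semidefinite but not definite), so H is neither positive definite, negative definite, nor indefinite. The second-order test alone is inconclusive -> degen.
(Indeed, f is constant along the null direction of H through x*, so x* is not a strict local extremum.)

degen


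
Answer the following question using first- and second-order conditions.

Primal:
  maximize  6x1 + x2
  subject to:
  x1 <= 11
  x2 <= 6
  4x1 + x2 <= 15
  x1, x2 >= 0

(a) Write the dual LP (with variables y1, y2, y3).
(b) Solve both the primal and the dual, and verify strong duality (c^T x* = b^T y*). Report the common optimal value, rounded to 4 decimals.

The standard primal-dual pair for 'max c^T x s.t. A x <= b, x >= 0' is:
  Dual:  min b^T y  s.t.  A^T y >= c,  y >= 0.

So the dual LP is:
  minimize  11y1 + 6y2 + 15y3
  subject to:
    y1 + 4y3 >= 6
    y2 + y3 >= 1
    y1, y2, y3 >= 0

Solving the primal: x* = (3.75, 0).
  primal value c^T x* = 22.5.
Solving the dual: y* = (0, 0, 1.5).
  dual value b^T y* = 22.5.
Strong duality: c^T x* = b^T y*. Confirmed.

22.5


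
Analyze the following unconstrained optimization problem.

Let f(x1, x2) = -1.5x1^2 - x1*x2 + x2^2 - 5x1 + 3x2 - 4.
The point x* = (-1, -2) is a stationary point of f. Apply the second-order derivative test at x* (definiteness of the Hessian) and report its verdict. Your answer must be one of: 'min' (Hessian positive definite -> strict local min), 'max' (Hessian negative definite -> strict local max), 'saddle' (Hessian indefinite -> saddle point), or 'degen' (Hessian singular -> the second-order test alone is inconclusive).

Compute the Hessian H = grad^2 f:
  H = [[-3, -1], [-1, 2]]
Verify stationarity: grad f(x*) = H x* + g = (0, 0).
Eigenvalues of H: -3.1926, 2.1926.
Eigenvalues have mixed signs, so H is indefinite -> x* is a saddle point.

saddle


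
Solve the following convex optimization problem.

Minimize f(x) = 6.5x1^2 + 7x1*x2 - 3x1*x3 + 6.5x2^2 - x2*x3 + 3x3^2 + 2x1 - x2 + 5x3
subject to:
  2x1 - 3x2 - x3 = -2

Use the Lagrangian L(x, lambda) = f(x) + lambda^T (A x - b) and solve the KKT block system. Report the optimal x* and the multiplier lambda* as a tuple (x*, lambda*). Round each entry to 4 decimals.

Form the Lagrangian:
  L(x, lambda) = (1/2) x^T Q x + c^T x + lambda^T (A x - b)
Stationarity (grad_x L = 0): Q x + c + A^T lambda = 0.
Primal feasibility: A x = b.

This gives the KKT block system:
  [ Q   A^T ] [ x     ]   [-c ]
  [ A    0  ] [ lambda ] = [ b ]

Solving the linear system:
  x*      = (-0.7472, 0.5145, -1.038)
  lambda* = (0.4989)
  f(x*)   = -3.1007

x* = (-0.7472, 0.5145, -1.038), lambda* = (0.4989)


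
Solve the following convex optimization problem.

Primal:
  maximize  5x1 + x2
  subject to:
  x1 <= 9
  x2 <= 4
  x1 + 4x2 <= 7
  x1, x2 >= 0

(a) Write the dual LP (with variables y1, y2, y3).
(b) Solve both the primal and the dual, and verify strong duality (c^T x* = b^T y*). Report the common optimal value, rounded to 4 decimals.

The standard primal-dual pair for 'max c^T x s.t. A x <= b, x >= 0' is:
  Dual:  min b^T y  s.t.  A^T y >= c,  y >= 0.

So the dual LP is:
  minimize  9y1 + 4y2 + 7y3
  subject to:
    y1 + y3 >= 5
    y2 + 4y3 >= 1
    y1, y2, y3 >= 0

Solving the primal: x* = (7, 0).
  primal value c^T x* = 35.
Solving the dual: y* = (0, 0, 5).
  dual value b^T y* = 35.
Strong duality: c^T x* = b^T y*. Confirmed.

35


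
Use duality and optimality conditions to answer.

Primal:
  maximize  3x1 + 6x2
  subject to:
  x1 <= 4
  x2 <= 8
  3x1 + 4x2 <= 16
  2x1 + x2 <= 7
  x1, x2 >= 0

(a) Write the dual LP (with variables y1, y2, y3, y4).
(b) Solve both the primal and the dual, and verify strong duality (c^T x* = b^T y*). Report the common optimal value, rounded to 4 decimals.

The standard primal-dual pair for 'max c^T x s.t. A x <= b, x >= 0' is:
  Dual:  min b^T y  s.t.  A^T y >= c,  y >= 0.

So the dual LP is:
  minimize  4y1 + 8y2 + 16y3 + 7y4
  subject to:
    y1 + 3y3 + 2y4 >= 3
    y2 + 4y3 + y4 >= 6
    y1, y2, y3, y4 >= 0

Solving the primal: x* = (0, 4).
  primal value c^T x* = 24.
Solving the dual: y* = (0, 0, 1.5, 0).
  dual value b^T y* = 24.
Strong duality: c^T x* = b^T y*. Confirmed.

24


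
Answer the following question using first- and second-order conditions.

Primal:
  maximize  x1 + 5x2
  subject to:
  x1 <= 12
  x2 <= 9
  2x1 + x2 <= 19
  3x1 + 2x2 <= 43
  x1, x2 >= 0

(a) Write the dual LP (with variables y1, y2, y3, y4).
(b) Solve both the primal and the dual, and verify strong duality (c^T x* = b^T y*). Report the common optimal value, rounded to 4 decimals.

The standard primal-dual pair for 'max c^T x s.t. A x <= b, x >= 0' is:
  Dual:  min b^T y  s.t.  A^T y >= c,  y >= 0.

So the dual LP is:
  minimize  12y1 + 9y2 + 19y3 + 43y4
  subject to:
    y1 + 2y3 + 3y4 >= 1
    y2 + y3 + 2y4 >= 5
    y1, y2, y3, y4 >= 0

Solving the primal: x* = (5, 9).
  primal value c^T x* = 50.
Solving the dual: y* = (0, 4.5, 0.5, 0).
  dual value b^T y* = 50.
Strong duality: c^T x* = b^T y*. Confirmed.

50


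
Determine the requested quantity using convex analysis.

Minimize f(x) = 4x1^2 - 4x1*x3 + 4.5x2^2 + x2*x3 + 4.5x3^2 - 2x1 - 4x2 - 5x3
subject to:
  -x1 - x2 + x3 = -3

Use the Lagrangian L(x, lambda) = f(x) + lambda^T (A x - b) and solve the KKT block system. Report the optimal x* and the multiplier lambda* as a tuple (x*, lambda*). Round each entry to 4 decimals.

Form the Lagrangian:
  L(x, lambda) = (1/2) x^T Q x + c^T x + lambda^T (A x - b)
Stationarity (grad_x L = 0): Q x + c + A^T lambda = 0.
Primal feasibility: A x = b.

This gives the KKT block system:
  [ Q   A^T ] [ x     ]   [-c ]
  [ A    0  ] [ lambda ] = [ b ]

Solving the linear system:
  x*      = (1.4306, 1.5208, -0.0486)
  lambda* = (9.6389)
  f(x*)   = 10.1076

x* = (1.4306, 1.5208, -0.0486), lambda* = (9.6389)


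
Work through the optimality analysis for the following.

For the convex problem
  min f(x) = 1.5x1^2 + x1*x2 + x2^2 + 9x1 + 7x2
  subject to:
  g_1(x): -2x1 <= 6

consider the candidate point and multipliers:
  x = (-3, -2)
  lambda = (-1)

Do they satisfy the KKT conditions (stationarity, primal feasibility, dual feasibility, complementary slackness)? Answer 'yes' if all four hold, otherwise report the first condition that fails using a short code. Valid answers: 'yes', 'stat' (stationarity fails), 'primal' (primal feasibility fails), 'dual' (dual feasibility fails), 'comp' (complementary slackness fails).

Gradient of f: grad f(x) = Q x + c = (-2, 0)
Constraint values g_i(x) = a_i^T x - b_i:
  g_1((-3, -2)) = 0
Stationarity residual: grad f(x) + sum_i lambda_i a_i = (0, 0)
  -> stationarity OK
Primal feasibility (all g_i <= 0): OK
Dual feasibility (all lambda_i >= 0): FAILS
Complementary slackness (lambda_i * g_i(x) = 0 for all i): OK

Verdict: the first failing condition is dual_feasibility -> dual.

dual


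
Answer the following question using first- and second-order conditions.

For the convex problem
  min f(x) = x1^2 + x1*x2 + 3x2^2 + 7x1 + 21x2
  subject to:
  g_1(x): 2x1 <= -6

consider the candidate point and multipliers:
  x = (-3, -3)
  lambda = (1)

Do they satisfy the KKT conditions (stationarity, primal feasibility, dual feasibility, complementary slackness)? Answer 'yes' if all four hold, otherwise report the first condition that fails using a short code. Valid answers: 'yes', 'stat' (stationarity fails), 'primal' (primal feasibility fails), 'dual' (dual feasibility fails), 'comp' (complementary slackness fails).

Gradient of f: grad f(x) = Q x + c = (-2, 0)
Constraint values g_i(x) = a_i^T x - b_i:
  g_1((-3, -3)) = 0
Stationarity residual: grad f(x) + sum_i lambda_i a_i = (0, 0)
  -> stationarity OK
Primal feasibility (all g_i <= 0): OK
Dual feasibility (all lambda_i >= 0): OK
Complementary slackness (lambda_i * g_i(x) = 0 for all i): OK

Verdict: yes, KKT holds.

yes


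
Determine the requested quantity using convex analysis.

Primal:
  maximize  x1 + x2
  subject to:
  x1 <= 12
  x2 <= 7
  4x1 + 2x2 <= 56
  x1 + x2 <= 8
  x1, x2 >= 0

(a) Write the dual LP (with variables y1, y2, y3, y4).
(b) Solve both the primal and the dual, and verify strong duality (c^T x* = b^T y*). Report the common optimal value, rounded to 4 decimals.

The standard primal-dual pair for 'max c^T x s.t. A x <= b, x >= 0' is:
  Dual:  min b^T y  s.t.  A^T y >= c,  y >= 0.

So the dual LP is:
  minimize  12y1 + 7y2 + 56y3 + 8y4
  subject to:
    y1 + 4y3 + y4 >= 1
    y2 + 2y3 + y4 >= 1
    y1, y2, y3, y4 >= 0

Solving the primal: x* = (8, 0).
  primal value c^T x* = 8.
Solving the dual: y* = (0, 0, 0, 1).
  dual value b^T y* = 8.
Strong duality: c^T x* = b^T y*. Confirmed.

8


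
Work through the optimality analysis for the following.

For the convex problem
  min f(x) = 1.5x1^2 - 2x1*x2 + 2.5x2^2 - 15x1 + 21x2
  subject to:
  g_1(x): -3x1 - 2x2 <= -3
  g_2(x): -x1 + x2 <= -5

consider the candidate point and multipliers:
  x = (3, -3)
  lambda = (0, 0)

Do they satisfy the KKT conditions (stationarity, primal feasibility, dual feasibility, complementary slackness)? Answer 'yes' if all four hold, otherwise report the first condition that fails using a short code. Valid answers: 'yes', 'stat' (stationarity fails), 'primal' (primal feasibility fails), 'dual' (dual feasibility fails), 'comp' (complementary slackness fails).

Gradient of f: grad f(x) = Q x + c = (0, 0)
Constraint values g_i(x) = a_i^T x - b_i:
  g_1((3, -3)) = 0
  g_2((3, -3)) = -1
Stationarity residual: grad f(x) + sum_i lambda_i a_i = (0, 0)
  -> stationarity OK
Primal feasibility (all g_i <= 0): OK
Dual feasibility (all lambda_i >= 0): OK
Complementary slackness (lambda_i * g_i(x) = 0 for all i): OK

Verdict: yes, KKT holds.

yes


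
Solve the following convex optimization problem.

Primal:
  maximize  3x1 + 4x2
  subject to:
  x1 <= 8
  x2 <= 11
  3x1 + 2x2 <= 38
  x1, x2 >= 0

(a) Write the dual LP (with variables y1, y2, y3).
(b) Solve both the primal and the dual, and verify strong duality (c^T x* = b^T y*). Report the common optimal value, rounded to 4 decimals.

The standard primal-dual pair for 'max c^T x s.t. A x <= b, x >= 0' is:
  Dual:  min b^T y  s.t.  A^T y >= c,  y >= 0.

So the dual LP is:
  minimize  8y1 + 11y2 + 38y3
  subject to:
    y1 + 3y3 >= 3
    y2 + 2y3 >= 4
    y1, y2, y3 >= 0

Solving the primal: x* = (5.3333, 11).
  primal value c^T x* = 60.
Solving the dual: y* = (0, 2, 1).
  dual value b^T y* = 60.
Strong duality: c^T x* = b^T y*. Confirmed.

60


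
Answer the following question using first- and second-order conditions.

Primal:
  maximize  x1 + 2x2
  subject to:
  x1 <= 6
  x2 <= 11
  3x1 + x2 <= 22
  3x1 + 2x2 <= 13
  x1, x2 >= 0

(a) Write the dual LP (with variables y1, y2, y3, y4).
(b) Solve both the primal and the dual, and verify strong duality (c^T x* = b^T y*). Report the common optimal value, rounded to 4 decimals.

The standard primal-dual pair for 'max c^T x s.t. A x <= b, x >= 0' is:
  Dual:  min b^T y  s.t.  A^T y >= c,  y >= 0.

So the dual LP is:
  minimize  6y1 + 11y2 + 22y3 + 13y4
  subject to:
    y1 + 3y3 + 3y4 >= 1
    y2 + y3 + 2y4 >= 2
    y1, y2, y3, y4 >= 0

Solving the primal: x* = (0, 6.5).
  primal value c^T x* = 13.
Solving the dual: y* = (0, 0, 0, 1).
  dual value b^T y* = 13.
Strong duality: c^T x* = b^T y*. Confirmed.

13


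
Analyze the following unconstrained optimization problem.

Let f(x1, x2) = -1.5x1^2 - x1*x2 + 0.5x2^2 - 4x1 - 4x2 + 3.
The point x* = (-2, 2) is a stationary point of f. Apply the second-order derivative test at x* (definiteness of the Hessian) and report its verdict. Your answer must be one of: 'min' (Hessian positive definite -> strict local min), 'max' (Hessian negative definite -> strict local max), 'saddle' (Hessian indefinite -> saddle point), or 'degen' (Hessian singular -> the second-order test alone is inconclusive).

Compute the Hessian H = grad^2 f:
  H = [[-3, -1], [-1, 1]]
Verify stationarity: grad f(x*) = H x* + g = (0, 0).
Eigenvalues of H: -3.2361, 1.2361.
Eigenvalues have mixed signs, so H is indefinite -> x* is a saddle point.

saddle


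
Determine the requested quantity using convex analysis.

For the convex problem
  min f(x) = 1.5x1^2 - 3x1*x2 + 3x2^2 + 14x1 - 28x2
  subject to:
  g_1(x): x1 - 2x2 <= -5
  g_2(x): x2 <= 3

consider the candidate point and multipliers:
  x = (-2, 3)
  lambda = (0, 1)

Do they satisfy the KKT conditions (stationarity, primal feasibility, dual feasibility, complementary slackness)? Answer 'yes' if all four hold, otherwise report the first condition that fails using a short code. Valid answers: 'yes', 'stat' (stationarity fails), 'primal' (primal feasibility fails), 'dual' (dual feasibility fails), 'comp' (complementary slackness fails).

Gradient of f: grad f(x) = Q x + c = (-1, -4)
Constraint values g_i(x) = a_i^T x - b_i:
  g_1((-2, 3)) = -3
  g_2((-2, 3)) = 0
Stationarity residual: grad f(x) + sum_i lambda_i a_i = (-1, -3)
  -> stationarity FAILS
Primal feasibility (all g_i <= 0): OK
Dual feasibility (all lambda_i >= 0): OK
Complementary slackness (lambda_i * g_i(x) = 0 for all i): OK

Verdict: the first failing condition is stationarity -> stat.

stat


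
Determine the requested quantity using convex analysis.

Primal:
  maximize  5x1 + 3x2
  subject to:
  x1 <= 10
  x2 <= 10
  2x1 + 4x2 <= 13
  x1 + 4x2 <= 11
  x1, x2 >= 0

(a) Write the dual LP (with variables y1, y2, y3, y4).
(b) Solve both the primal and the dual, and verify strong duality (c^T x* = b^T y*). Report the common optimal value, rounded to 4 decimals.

The standard primal-dual pair for 'max c^T x s.t. A x <= b, x >= 0' is:
  Dual:  min b^T y  s.t.  A^T y >= c,  y >= 0.

So the dual LP is:
  minimize  10y1 + 10y2 + 13y3 + 11y4
  subject to:
    y1 + 2y3 + y4 >= 5
    y2 + 4y3 + 4y4 >= 3
    y1, y2, y3, y4 >= 0

Solving the primal: x* = (6.5, 0).
  primal value c^T x* = 32.5.
Solving the dual: y* = (0, 0, 2.5, 0).
  dual value b^T y* = 32.5.
Strong duality: c^T x* = b^T y*. Confirmed.

32.5


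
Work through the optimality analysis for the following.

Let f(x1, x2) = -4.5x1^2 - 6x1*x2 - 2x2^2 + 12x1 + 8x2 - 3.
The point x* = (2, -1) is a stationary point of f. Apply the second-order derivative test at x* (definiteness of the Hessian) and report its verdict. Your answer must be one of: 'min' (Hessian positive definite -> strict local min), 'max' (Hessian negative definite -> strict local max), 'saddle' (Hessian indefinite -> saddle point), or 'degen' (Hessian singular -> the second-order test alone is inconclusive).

Compute the Hessian H = grad^2 f:
  H = [[-9, -6], [-6, -4]]
Verify stationarity: grad f(x*) = H x* + g = (0, 0).
Eigenvalues of H: -13, 0.
H has a zero eigenvalue (singular; negative semidefinite but not definite), so H is neither positive definite, negative definite, nor indefinite. The second-order test alone is inconclusive -> degen.
(Indeed, f is constant along the null direction of H through x*, so x* is not a strict local extremum.)

degen


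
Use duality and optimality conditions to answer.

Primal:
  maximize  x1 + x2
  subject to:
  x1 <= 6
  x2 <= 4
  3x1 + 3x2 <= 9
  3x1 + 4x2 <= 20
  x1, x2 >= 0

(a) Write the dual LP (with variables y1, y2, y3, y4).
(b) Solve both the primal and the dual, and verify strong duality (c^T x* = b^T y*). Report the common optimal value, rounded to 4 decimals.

The standard primal-dual pair for 'max c^T x s.t. A x <= b, x >= 0' is:
  Dual:  min b^T y  s.t.  A^T y >= c,  y >= 0.

So the dual LP is:
  minimize  6y1 + 4y2 + 9y3 + 20y4
  subject to:
    y1 + 3y3 + 3y4 >= 1
    y2 + 3y3 + 4y4 >= 1
    y1, y2, y3, y4 >= 0

Solving the primal: x* = (3, 0).
  primal value c^T x* = 3.
Solving the dual: y* = (0, 0, 0.3333, 0).
  dual value b^T y* = 3.
Strong duality: c^T x* = b^T y*. Confirmed.

3


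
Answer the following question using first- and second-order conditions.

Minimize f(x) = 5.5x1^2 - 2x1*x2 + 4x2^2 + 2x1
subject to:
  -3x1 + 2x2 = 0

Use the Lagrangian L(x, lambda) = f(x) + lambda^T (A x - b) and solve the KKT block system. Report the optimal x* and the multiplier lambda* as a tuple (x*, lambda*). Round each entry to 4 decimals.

Form the Lagrangian:
  L(x, lambda) = (1/2) x^T Q x + c^T x + lambda^T (A x - b)
Stationarity (grad_x L = 0): Q x + c + A^T lambda = 0.
Primal feasibility: A x = b.

This gives the KKT block system:
  [ Q   A^T ] [ x     ]   [-c ]
  [ A    0  ] [ lambda ] = [ b ]

Solving the linear system:
  x*      = (-0.087, -0.1304)
  lambda* = (0.4348)
  f(x*)   = -0.087

x* = (-0.087, -0.1304), lambda* = (0.4348)


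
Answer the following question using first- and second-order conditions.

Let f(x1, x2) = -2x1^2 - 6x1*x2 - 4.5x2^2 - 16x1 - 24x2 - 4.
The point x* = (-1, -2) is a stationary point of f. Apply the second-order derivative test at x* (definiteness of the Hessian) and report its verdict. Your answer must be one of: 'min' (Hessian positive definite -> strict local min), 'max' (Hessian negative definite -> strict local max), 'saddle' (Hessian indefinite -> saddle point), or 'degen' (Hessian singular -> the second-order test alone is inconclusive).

Compute the Hessian H = grad^2 f:
  H = [[-4, -6], [-6, -9]]
Verify stationarity: grad f(x*) = H x* + g = (0, 0).
Eigenvalues of H: -13, 0.
H has a zero eigenvalue (singular; negative semidefinite but not definite), so H is neither positive definite, negative definite, nor indefinite. The second-order test alone is inconclusive -> degen.
(Indeed, f is constant along the null direction of H through x*, so x* is not a strict local extremum.)

degen


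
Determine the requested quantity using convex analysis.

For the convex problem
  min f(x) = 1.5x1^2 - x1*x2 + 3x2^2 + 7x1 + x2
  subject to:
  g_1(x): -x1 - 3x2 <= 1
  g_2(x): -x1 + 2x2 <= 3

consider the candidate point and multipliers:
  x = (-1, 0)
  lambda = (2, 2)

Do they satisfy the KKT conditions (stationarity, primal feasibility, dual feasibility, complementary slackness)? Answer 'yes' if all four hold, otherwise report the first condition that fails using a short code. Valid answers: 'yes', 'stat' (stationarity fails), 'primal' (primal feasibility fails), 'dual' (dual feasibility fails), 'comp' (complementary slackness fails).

Gradient of f: grad f(x) = Q x + c = (4, 2)
Constraint values g_i(x) = a_i^T x - b_i:
  g_1((-1, 0)) = 0
  g_2((-1, 0)) = -2
Stationarity residual: grad f(x) + sum_i lambda_i a_i = (0, 0)
  -> stationarity OK
Primal feasibility (all g_i <= 0): OK
Dual feasibility (all lambda_i >= 0): OK
Complementary slackness (lambda_i * g_i(x) = 0 for all i): FAILS

Verdict: the first failing condition is complementary_slackness -> comp.

comp


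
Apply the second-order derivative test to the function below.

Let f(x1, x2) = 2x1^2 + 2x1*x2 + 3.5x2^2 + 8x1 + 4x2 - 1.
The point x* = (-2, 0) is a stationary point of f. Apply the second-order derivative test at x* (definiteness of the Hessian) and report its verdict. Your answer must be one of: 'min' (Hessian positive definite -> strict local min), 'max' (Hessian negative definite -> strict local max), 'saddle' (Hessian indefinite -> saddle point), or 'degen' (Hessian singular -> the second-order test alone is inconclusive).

Compute the Hessian H = grad^2 f:
  H = [[4, 2], [2, 7]]
Verify stationarity: grad f(x*) = H x* + g = (0, 0).
Eigenvalues of H: 3, 8.
Both eigenvalues > 0, so H is positive definite -> x* is a strict local min.

min


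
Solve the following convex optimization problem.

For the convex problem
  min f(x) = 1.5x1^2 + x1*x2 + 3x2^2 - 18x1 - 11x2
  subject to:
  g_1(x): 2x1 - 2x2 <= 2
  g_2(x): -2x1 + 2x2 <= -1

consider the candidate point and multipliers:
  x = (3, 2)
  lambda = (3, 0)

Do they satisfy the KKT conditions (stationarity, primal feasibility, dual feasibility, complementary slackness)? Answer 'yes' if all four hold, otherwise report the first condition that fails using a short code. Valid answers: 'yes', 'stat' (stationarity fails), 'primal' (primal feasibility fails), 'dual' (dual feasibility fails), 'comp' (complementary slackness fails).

Gradient of f: grad f(x) = Q x + c = (-7, 4)
Constraint values g_i(x) = a_i^T x - b_i:
  g_1((3, 2)) = 0
  g_2((3, 2)) = -1
Stationarity residual: grad f(x) + sum_i lambda_i a_i = (-1, -2)
  -> stationarity FAILS
Primal feasibility (all g_i <= 0): OK
Dual feasibility (all lambda_i >= 0): OK
Complementary slackness (lambda_i * g_i(x) = 0 for all i): OK

Verdict: the first failing condition is stationarity -> stat.

stat


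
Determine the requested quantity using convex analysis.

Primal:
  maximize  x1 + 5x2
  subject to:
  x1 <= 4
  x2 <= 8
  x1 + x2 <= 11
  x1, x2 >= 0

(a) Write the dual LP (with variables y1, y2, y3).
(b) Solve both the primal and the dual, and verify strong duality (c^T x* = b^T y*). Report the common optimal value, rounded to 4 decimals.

The standard primal-dual pair for 'max c^T x s.t. A x <= b, x >= 0' is:
  Dual:  min b^T y  s.t.  A^T y >= c,  y >= 0.

So the dual LP is:
  minimize  4y1 + 8y2 + 11y3
  subject to:
    y1 + y3 >= 1
    y2 + y3 >= 5
    y1, y2, y3 >= 0

Solving the primal: x* = (3, 8).
  primal value c^T x* = 43.
Solving the dual: y* = (0, 4, 1).
  dual value b^T y* = 43.
Strong duality: c^T x* = b^T y*. Confirmed.

43


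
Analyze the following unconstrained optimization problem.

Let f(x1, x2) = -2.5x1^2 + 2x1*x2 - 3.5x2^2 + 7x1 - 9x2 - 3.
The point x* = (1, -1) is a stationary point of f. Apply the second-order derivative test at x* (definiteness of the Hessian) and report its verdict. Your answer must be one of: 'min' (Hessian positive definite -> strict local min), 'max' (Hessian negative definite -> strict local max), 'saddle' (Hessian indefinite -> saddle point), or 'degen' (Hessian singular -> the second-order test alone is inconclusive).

Compute the Hessian H = grad^2 f:
  H = [[-5, 2], [2, -7]]
Verify stationarity: grad f(x*) = H x* + g = (0, 0).
Eigenvalues of H: -8.2361, -3.7639.
Both eigenvalues < 0, so H is negative definite -> x* is a strict local max.

max


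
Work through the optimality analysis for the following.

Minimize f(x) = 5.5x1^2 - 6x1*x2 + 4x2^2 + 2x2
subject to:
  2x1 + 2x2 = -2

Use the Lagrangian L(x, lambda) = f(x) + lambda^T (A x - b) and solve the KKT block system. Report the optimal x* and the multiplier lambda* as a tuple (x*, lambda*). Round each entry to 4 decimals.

Form the Lagrangian:
  L(x, lambda) = (1/2) x^T Q x + c^T x + lambda^T (A x - b)
Stationarity (grad_x L = 0): Q x + c + A^T lambda = 0.
Primal feasibility: A x = b.

This gives the KKT block system:
  [ Q   A^T ] [ x     ]   [-c ]
  [ A    0  ] [ lambda ] = [ b ]

Solving the linear system:
  x*      = (-0.3871, -0.6129)
  lambda* = (0.2903)
  f(x*)   = -0.3226

x* = (-0.3871, -0.6129), lambda* = (0.2903)


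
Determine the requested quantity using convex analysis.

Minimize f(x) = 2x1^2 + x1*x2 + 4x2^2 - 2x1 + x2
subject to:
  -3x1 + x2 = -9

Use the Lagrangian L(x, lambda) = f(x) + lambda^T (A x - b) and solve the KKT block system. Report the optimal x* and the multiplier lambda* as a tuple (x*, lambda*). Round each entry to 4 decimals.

Form the Lagrangian:
  L(x, lambda) = (1/2) x^T Q x + c^T x + lambda^T (A x - b)
Stationarity (grad_x L = 0): Q x + c + A^T lambda = 0.
Primal feasibility: A x = b.

This gives the KKT block system:
  [ Q   A^T ] [ x     ]   [-c ]
  [ A    0  ] [ lambda ] = [ b ]

Solving the linear system:
  x*      = (2.7317, -0.8049)
  lambda* = (2.7073)
  f(x*)   = 9.0488

x* = (2.7317, -0.8049), lambda* = (2.7073)


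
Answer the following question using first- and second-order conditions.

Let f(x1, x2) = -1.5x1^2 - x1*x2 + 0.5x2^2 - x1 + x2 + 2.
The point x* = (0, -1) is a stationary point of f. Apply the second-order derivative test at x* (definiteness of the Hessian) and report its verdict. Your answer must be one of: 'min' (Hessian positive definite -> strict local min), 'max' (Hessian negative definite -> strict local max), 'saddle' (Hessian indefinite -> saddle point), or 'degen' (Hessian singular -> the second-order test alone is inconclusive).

Compute the Hessian H = grad^2 f:
  H = [[-3, -1], [-1, 1]]
Verify stationarity: grad f(x*) = H x* + g = (0, 0).
Eigenvalues of H: -3.2361, 1.2361.
Eigenvalues have mixed signs, so H is indefinite -> x* is a saddle point.

saddle


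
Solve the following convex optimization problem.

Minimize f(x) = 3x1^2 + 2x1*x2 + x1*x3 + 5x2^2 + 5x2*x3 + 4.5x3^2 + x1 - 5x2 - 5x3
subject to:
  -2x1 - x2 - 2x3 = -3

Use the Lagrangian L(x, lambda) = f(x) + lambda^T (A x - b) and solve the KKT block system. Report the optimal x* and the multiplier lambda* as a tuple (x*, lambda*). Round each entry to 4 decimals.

Form the Lagrangian:
  L(x, lambda) = (1/2) x^T Q x + c^T x + lambda^T (A x - b)
Stationarity (grad_x L = 0): Q x + c + A^T lambda = 0.
Primal feasibility: A x = b.

This gives the KKT block system:
  [ Q   A^T ] [ x     ]   [-c ]
  [ A    0  ] [ lambda ] = [ b ]

Solving the linear system:
  x*      = (0.4477, 0.1796, 0.9625)
  lambda* = (2.504)
  f(x*)   = 1.1247

x* = (0.4477, 0.1796, 0.9625), lambda* = (2.504)


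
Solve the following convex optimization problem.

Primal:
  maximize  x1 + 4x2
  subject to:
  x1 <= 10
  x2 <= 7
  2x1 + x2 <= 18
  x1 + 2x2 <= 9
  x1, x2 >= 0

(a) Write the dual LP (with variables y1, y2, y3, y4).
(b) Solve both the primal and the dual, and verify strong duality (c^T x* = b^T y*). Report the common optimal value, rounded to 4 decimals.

The standard primal-dual pair for 'max c^T x s.t. A x <= b, x >= 0' is:
  Dual:  min b^T y  s.t.  A^T y >= c,  y >= 0.

So the dual LP is:
  minimize  10y1 + 7y2 + 18y3 + 9y4
  subject to:
    y1 + 2y3 + y4 >= 1
    y2 + y3 + 2y4 >= 4
    y1, y2, y3, y4 >= 0

Solving the primal: x* = (0, 4.5).
  primal value c^T x* = 18.
Solving the dual: y* = (0, 0, 0, 2).
  dual value b^T y* = 18.
Strong duality: c^T x* = b^T y*. Confirmed.

18


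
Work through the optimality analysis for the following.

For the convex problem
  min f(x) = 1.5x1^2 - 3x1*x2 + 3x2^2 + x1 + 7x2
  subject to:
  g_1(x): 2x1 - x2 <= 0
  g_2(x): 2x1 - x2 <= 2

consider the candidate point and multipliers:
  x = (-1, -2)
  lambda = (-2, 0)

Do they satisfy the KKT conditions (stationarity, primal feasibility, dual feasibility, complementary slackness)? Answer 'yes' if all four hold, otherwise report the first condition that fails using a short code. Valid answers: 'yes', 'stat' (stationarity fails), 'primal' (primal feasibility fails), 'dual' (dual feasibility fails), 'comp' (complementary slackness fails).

Gradient of f: grad f(x) = Q x + c = (4, -2)
Constraint values g_i(x) = a_i^T x - b_i:
  g_1((-1, -2)) = 0
  g_2((-1, -2)) = -2
Stationarity residual: grad f(x) + sum_i lambda_i a_i = (0, 0)
  -> stationarity OK
Primal feasibility (all g_i <= 0): OK
Dual feasibility (all lambda_i >= 0): FAILS
Complementary slackness (lambda_i * g_i(x) = 0 for all i): OK

Verdict: the first failing condition is dual_feasibility -> dual.

dual


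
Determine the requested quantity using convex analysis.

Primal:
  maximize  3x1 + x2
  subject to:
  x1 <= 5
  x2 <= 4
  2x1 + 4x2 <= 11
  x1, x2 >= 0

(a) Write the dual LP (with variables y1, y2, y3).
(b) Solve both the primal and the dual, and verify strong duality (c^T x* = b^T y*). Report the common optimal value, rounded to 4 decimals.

The standard primal-dual pair for 'max c^T x s.t. A x <= b, x >= 0' is:
  Dual:  min b^T y  s.t.  A^T y >= c,  y >= 0.

So the dual LP is:
  minimize  5y1 + 4y2 + 11y3
  subject to:
    y1 + 2y3 >= 3
    y2 + 4y3 >= 1
    y1, y2, y3 >= 0

Solving the primal: x* = (5, 0.25).
  primal value c^T x* = 15.25.
Solving the dual: y* = (2.5, 0, 0.25).
  dual value b^T y* = 15.25.
Strong duality: c^T x* = b^T y*. Confirmed.

15.25


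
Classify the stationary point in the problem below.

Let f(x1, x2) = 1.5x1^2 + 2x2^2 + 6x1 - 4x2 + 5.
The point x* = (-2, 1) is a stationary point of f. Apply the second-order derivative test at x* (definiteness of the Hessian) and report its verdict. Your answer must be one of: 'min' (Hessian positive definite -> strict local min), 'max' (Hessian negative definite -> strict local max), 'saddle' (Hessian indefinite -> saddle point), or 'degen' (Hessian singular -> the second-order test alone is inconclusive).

Compute the Hessian H = grad^2 f:
  H = [[3, 0], [0, 4]]
Verify stationarity: grad f(x*) = H x* + g = (0, 0).
Eigenvalues of H: 3, 4.
Both eigenvalues > 0, so H is positive definite -> x* is a strict local min.

min


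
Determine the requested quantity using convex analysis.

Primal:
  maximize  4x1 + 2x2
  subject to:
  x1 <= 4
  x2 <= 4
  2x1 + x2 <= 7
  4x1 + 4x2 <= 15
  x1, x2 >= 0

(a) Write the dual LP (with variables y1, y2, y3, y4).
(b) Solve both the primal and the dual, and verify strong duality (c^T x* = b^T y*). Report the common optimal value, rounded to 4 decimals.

The standard primal-dual pair for 'max c^T x s.t. A x <= b, x >= 0' is:
  Dual:  min b^T y  s.t.  A^T y >= c,  y >= 0.

So the dual LP is:
  minimize  4y1 + 4y2 + 7y3 + 15y4
  subject to:
    y1 + 2y3 + 4y4 >= 4
    y2 + y3 + 4y4 >= 2
    y1, y2, y3, y4 >= 0

Solving the primal: x* = (3.25, 0.5).
  primal value c^T x* = 14.
Solving the dual: y* = (0, 0, 2, 0).
  dual value b^T y* = 14.
Strong duality: c^T x* = b^T y*. Confirmed.

14


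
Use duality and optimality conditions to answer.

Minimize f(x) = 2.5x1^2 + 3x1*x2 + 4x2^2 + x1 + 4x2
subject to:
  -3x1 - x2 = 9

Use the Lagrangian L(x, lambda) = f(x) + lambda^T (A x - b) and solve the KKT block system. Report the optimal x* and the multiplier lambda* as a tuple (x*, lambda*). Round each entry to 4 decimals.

Form the Lagrangian:
  L(x, lambda) = (1/2) x^T Q x + c^T x + lambda^T (A x - b)
Stationarity (grad_x L = 0): Q x + c + A^T lambda = 0.
Primal feasibility: A x = b.

This gives the KKT block system:
  [ Q   A^T ] [ x     ]   [-c ]
  [ A    0  ] [ lambda ] = [ b ]

Solving the linear system:
  x*      = (-3.0169, 0.0508)
  lambda* = (-4.6441)
  f(x*)   = 19.4915

x* = (-3.0169, 0.0508), lambda* = (-4.6441)


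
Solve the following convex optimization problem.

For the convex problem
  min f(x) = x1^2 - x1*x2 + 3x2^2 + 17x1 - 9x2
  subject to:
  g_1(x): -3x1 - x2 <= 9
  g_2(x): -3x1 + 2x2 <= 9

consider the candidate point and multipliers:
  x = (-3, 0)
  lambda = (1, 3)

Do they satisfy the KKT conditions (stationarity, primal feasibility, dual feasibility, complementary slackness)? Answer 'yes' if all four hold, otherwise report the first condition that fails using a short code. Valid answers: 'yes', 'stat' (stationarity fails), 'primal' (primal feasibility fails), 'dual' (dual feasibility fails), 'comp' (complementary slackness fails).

Gradient of f: grad f(x) = Q x + c = (11, -6)
Constraint values g_i(x) = a_i^T x - b_i:
  g_1((-3, 0)) = 0
  g_2((-3, 0)) = 0
Stationarity residual: grad f(x) + sum_i lambda_i a_i = (-1, -1)
  -> stationarity FAILS
Primal feasibility (all g_i <= 0): OK
Dual feasibility (all lambda_i >= 0): OK
Complementary slackness (lambda_i * g_i(x) = 0 for all i): OK

Verdict: the first failing condition is stationarity -> stat.

stat
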